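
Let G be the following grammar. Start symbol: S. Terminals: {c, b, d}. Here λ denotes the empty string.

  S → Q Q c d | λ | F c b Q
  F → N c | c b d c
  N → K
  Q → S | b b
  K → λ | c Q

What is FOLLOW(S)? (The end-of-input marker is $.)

FIRST(K): from K→λ we get {λ}; from K→c Q we get {c}. So FIRST(K) = {λ, c}.
FIRST(N): from N→K we get {λ, c}. So FIRST(N) = {λ, c}.
FIRST(F): from F→N c we get {c}; from F→c b d c we get {c}. So FIRST(F) = {c}.
FIRST(S): from S→Q Q c d we get {b, c}; from S→λ we get {λ}; from S→F c b Q we get {c}. So FIRST(S) = {λ, b, c}.
FIRST(Q): from Q→S we get {λ, b, c}; from Q→b b we get {b}. So FIRST(Q) = {λ, b, c}.
FOLLOW(S) includes $ since S is the start symbol.
FOLLOW(F): in S→F c b Q, F is followed by c b Q with FIRST {c}. Thus FOLLOW(F) = {c}.
FOLLOW(N): in F→N c, N is followed by c with FIRST {c}. Thus FOLLOW(N) = {c}.
FOLLOW(K): in N→K, the suffix after K is empty, so FOLLOW(K) ⊇ FOLLOW(N) = {c}. Thus FOLLOW(K) = {c}.
FOLLOW(S): in Q→S, the suffix after S is empty, so FOLLOW(S) ⊇ FOLLOW(Q) = {$, b, c}. Thus FOLLOW(S) = {$, b, c}.
FOLLOW(Q): in S→Q Q c d (occurrence 1), Q is followed by Q c d with FIRST {b, c}; in S→Q Q c d (occurrence 2), Q is followed by c d with FIRST {c}; in S→F c b Q, the suffix after Q is empty, so FOLLOW(Q) ⊇ FOLLOW(S) = {$, b, c}; in K→c Q, the suffix after Q is empty, so FOLLOW(Q) ⊇ FOLLOW(K) = {c}. Thus FOLLOW(Q) = {$, b, c}.

{$, b, c}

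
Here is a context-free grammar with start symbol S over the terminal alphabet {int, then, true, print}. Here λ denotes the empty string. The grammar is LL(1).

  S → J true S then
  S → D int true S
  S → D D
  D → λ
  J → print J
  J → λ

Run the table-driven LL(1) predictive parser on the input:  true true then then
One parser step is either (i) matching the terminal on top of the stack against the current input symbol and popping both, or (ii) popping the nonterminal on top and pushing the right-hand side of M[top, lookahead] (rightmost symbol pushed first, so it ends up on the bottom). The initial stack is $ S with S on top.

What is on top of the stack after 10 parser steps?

then

step 1: stack=$ S  input=true true then then $  — expand S → J true S then
step 2: stack=$ then S true J  input=true true then then $  — expand J → λ
step 3: stack=$ then S true  input=true true then then $  — match true
step 4: stack=$ then S  input=true then then $  — expand S → J true S then
step 5: stack=$ then then S true J  input=true then then $  — expand J → λ
step 6: stack=$ then then S true  input=true then then $  — match true
step 7: stack=$ then then S  input=then then $  — expand S → D D
step 8: stack=$ then then D D  input=then then $  — expand D → λ
step 9: stack=$ then then D  input=then then $  — expand D → λ
step 10: stack=$ then then  input=then then $  — match then
Stack after step 10: $ then (top = then).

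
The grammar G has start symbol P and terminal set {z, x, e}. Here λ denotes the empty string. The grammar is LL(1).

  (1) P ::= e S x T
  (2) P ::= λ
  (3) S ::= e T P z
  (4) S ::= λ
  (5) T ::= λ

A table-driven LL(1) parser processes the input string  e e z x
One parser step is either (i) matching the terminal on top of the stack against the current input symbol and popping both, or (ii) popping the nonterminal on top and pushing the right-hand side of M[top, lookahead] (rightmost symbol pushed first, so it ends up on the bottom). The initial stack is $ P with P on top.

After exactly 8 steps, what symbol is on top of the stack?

T

step 1: stack=$ P  input=e e z x $  — expand P ::= e S x T
step 2: stack=$ T x S e  input=e e z x $  — match e
step 3: stack=$ T x S  input=e z x $  — expand S ::= e T P z
step 4: stack=$ T x z P T e  input=e z x $  — match e
step 5: stack=$ T x z P T  input=z x $  — expand T ::= λ
step 6: stack=$ T x z P  input=z x $  — expand P ::= λ
step 7: stack=$ T x z  input=z x $  — match z
step 8: stack=$ T x  input=x $  — match x
Stack after step 8: $ T (top = T).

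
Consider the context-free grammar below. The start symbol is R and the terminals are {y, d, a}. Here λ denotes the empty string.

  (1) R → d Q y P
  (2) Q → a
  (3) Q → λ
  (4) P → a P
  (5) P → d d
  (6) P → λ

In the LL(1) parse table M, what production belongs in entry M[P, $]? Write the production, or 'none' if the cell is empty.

P → λ

FIRST(R) = {d}
FIRST(Q) = {λ, a}
FIRST(P) = {λ, a, d}
FOLLOW(R) includes $ since R is the start symbol.
FOLLOW(R): R appears on no right-hand side. Thus FOLLOW(R) = {$}.
FOLLOW(P): in R→d Q y P, the suffix after P is empty, so FOLLOW(P) ⊇ FOLLOW(R) = {$}; in P→a P, the suffix after P is empty (adds nothing new). Thus FOLLOW(P) = {$}.
For P → a P: FIRST(a P) = {a}, so it goes in M[P, t] for t ∈ {a}.
For P → d d: FIRST(d d) = {d}, so it goes in M[P, t] for t ∈ {d}.
For P → λ: FIRST(λ) = {λ}, so it goes in M[P, t] for t ∈ {}; since λ ∈ FIRST, also for every t ∈ FOLLOW(P) = {$}.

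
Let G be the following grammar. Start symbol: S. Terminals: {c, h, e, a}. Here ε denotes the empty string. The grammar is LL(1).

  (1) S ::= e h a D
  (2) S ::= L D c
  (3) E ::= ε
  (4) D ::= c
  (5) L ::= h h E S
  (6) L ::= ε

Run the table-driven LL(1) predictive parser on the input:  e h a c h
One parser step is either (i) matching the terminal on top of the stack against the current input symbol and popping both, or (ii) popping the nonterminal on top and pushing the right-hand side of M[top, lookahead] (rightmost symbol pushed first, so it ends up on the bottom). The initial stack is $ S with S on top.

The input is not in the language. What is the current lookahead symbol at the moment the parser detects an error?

step 1: stack=$ S  input=e h a c h $  — expand S ::= e h a D
step 2: stack=$ D a h e  input=e h a c h $  — match e
step 3: stack=$ D a h  input=h a c h $  — match h
step 4: stack=$ D a  input=a c h $  — match a
step 5: stack=$ D  input=c h $  — expand D ::= c
step 6: stack=$ c  input=c h $  — match c
step 7: stack=$  input=h $  — error: stack empty but input remains

h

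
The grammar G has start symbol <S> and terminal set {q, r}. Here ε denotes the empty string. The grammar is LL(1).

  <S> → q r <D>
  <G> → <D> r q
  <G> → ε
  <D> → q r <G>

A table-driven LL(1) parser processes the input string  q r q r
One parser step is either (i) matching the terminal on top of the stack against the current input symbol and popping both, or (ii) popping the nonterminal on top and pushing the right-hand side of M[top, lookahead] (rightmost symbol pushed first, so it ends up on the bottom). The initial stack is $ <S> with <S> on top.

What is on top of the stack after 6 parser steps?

<G>

     Stack      Input      Action
  1  $ <S>      q r q r $  expand <S> → q r <D>
  2  $ <D> r q  q r q r $  match q
  3  $ <D> r    r q r $    match r
  4  $ <D>      q r $      expand <D> → q r <G>
  5  $ <G> r q  q r $      match q
  6  $ <G> r    r $        match r
Stack after step 6: $ <G> (top = <G>).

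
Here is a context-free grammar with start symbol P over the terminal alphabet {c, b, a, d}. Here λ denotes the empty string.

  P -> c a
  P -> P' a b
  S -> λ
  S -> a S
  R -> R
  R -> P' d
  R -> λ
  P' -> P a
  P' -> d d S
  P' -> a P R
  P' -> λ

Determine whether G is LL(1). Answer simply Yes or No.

No

FIRST(P) = {a, c, d}
FIRST(S) = {λ, a}
FIRST(R) = {λ, a, c, d}
FIRST(P') = {λ, a, c, d}
FOLLOW(P) = {$, a, c, d}
FOLLOW(S) = {a, d}
FOLLOW(R) = {a, d}
FOLLOW(P') = {a, d}
Cell M[P, c] receives both P -> c a and P -> P' a b — the grammar is not LL(1).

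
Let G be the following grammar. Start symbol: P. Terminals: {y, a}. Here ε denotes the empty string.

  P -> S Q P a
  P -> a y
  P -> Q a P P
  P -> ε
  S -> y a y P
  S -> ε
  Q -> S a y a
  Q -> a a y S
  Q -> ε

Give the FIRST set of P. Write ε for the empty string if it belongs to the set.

FIRST(S) = {ε, y}
FIRST(Q) = {ε, a, y}  (via S a y a)
FIRST(P) = {ε, a, y}  (via S Q P a, Q a P P)

{ε, a, y}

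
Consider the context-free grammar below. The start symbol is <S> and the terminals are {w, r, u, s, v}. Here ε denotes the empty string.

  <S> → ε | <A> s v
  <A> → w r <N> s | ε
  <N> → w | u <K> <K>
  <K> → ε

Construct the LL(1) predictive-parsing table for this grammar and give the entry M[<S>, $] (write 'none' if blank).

FIRST(<A>) = {ε, w}
FIRST(<N>) = {u, w}
FIRST(<K>) = {ε}
FIRST(<S>) = {ε, s, w}  (via <A> s v)
FOLLOW(<S>) includes $ since <S> is the start symbol.
FOLLOW(<S>): <S> appears on no right-hand side. Thus FOLLOW(<S>) = {$}.
For <S> → ε: FIRST(ε) = {ε}, so it goes in M[<S>, t] for t ∈ {}; since ε ∈ FIRST, also for every t ∈ FOLLOW(<S>) = {$}.
For <S> → <A> s v: FIRST(<A> s v) = {s, w}, so it goes in M[<S>, t] for t ∈ {s, w}.

<S> → ε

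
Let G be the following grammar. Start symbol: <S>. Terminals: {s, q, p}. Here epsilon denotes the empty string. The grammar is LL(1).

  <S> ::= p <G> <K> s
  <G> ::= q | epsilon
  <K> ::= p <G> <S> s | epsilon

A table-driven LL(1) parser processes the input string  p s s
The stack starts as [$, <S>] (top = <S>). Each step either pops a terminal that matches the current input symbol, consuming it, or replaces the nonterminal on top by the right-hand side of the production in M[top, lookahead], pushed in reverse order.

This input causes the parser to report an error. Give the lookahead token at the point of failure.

s

step 1: stack=$ <S>  input=p s s $  — expand <S> ::= p <G> <K> s
step 2: stack=$ s <K> <G> p  input=p s s $  — match p
step 3: stack=$ s <K> <G>  input=s s $  — expand <G> ::= epsilon
step 4: stack=$ s <K>  input=s s $  — expand <K> ::= epsilon
step 5: stack=$ s  input=s s $  — match s
step 6: stack=$  input=s $  — error: stack empty but input remains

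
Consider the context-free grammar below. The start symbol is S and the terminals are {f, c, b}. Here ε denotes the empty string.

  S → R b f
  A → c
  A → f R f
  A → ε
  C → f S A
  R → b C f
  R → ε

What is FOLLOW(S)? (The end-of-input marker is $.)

FIRST(A): from A→c we get {c}; from A→f R f we get {f}; from A→ε we get {ε}. So FIRST(A) = {ε, c, f}.
FIRST(C): from C→f S A we get {f}. So FIRST(C) = {f}.
FIRST(R): from R→b C f we get {b}; from R→ε we get {ε}. So FIRST(R) = {ε, b}.
FIRST(S): from S→R b f we get {b}. So FIRST(S) = {b}.
FOLLOW(S) includes $ since S is the start symbol.
FOLLOW(C): in R→b C f, C is followed by f with FIRST {f}. Thus FOLLOW(C) = {f}.
FOLLOW(S): in C→f S A, S is followed by A with FIRST {ε, c, f}; in C→f S A, the suffix after S is nullable, so FOLLOW(S) ⊇ FOLLOW(C) = {f}. Thus FOLLOW(S) = {$, c, f}.
FOLLOW(A): in C→f S A, the suffix after A is empty, so FOLLOW(A) ⊇ FOLLOW(C) = {f}. Thus FOLLOW(A) = {f}.
FOLLOW(R): in S→R b f, R is followed by b f with FIRST {b}; in A→f R f, R is followed by f with FIRST {f}. Thus FOLLOW(R) = {b, f}.

{$, c, f}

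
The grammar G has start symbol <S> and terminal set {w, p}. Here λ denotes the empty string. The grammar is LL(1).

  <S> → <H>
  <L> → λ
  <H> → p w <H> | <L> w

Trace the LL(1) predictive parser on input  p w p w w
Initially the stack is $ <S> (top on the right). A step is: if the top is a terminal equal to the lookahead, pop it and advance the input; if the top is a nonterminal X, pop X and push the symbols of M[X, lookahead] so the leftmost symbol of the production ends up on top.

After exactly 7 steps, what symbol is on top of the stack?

     Stack      Input        Action
  1  $ <S>      p w p w w $  expand <S> → <H>
  2  $ <H>      p w p w w $  expand <H> → p w <H>
  3  $ <H> w p  p w p w w $  match p
  4  $ <H> w    w p w w $    match w
  5  $ <H>      p w w $      expand <H> → p w <H>
  6  $ <H> w p  p w w $      match p
  7  $ <H> w    w w $        match w
Stack after step 7: $ <H> (top = <H>).

<H>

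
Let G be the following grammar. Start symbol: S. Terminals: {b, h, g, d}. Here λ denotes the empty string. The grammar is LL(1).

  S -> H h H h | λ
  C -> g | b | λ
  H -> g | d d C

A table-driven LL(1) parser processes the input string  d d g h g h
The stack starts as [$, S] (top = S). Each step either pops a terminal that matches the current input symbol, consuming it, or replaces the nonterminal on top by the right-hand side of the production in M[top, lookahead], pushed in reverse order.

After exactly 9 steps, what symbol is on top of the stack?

h

step 1: stack=$ S  input=d d g h g h $  — expand S -> H h H h
step 2: stack=$ h H h H  input=d d g h g h $  — expand H -> d d C
step 3: stack=$ h H h C d d  input=d d g h g h $  — match d
step 4: stack=$ h H h C d  input=d g h g h $  — match d
step 5: stack=$ h H h C  input=g h g h $  — expand C -> g
step 6: stack=$ h H h g  input=g h g h $  — match g
step 7: stack=$ h H h  input=h g h $  — match h
step 8: stack=$ h H  input=g h $  — expand H -> g
step 9: stack=$ h g  input=g h $  — match g
Stack after step 9: $ h (top = h).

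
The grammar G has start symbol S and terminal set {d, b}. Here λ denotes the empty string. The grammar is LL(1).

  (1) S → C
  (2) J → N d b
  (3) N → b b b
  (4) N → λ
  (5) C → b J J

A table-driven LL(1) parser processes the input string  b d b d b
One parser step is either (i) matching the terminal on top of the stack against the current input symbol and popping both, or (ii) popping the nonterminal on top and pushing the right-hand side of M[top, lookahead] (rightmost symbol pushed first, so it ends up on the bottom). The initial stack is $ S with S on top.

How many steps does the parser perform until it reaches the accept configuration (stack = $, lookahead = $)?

step 1: stack=$ S  input=b d b d b $  — expand S → C
step 2: stack=$ C  input=b d b d b $  — expand C → b J J
step 3: stack=$ J J b  input=b d b d b $  — match b
step 4: stack=$ J J  input=d b d b $  — expand J → N d b
step 5: stack=$ J b d N  input=d b d b $  — expand N → λ
step 6: stack=$ J b d  input=d b d b $  — match d
step 7: stack=$ J b  input=b d b $  — match b
step 8: stack=$ J  input=d b $  — expand J → N d b
step 9: stack=$ b d N  input=d b $  — expand N → λ
step 10: stack=$ b d  input=d b $  — match d
step 11: stack=$ b  input=b $  — match b
Accept reached after 11 steps.

11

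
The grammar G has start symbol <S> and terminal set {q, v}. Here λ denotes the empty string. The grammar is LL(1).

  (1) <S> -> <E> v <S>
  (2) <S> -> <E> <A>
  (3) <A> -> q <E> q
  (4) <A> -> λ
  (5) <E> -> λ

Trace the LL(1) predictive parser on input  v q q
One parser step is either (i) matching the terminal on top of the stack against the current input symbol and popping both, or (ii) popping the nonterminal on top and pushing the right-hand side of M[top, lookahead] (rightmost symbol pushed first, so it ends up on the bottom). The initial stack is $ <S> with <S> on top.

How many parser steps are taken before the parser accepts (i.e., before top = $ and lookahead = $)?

     Stack        Input    Action
  1  $ <S>        v q q $  expand <S> -> <E> v <S>
  2  $ <S> v <E>  v q q $  expand <E> -> λ
  3  $ <S> v      v q q $  match v
  4  $ <S>        q q $    expand <S> -> <E> <A>
  5  $ <A> <E>    q q $    expand <E> -> λ
  6  $ <A>        q q $    expand <A> -> q <E> q
  7  $ q <E> q    q q $    match q
  8  $ q <E>      q $      expand <E> -> λ
  9  $ q          q $      match q
Accept reached after 9 steps.

9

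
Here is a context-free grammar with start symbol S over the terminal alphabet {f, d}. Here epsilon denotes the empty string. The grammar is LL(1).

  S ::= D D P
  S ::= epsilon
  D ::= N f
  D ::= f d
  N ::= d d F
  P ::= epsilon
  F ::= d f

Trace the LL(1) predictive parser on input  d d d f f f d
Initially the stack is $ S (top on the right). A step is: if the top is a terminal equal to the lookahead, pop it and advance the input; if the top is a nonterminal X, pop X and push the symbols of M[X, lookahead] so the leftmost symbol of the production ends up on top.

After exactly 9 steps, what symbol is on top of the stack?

D

step 1: stack=$ S  input=d d d f f f d $  — expand S ::= D D P
step 2: stack=$ P D D  input=d d d f f f d $  — expand D ::= N f
step 3: stack=$ P D f N  input=d d d f f f d $  — expand N ::= d d F
step 4: stack=$ P D f F d d  input=d d d f f f d $  — match d
step 5: stack=$ P D f F d  input=d d f f f d $  — match d
step 6: stack=$ P D f F  input=d f f f d $  — expand F ::= d f
step 7: stack=$ P D f f d  input=d f f f d $  — match d
step 8: stack=$ P D f f  input=f f f d $  — match f
step 9: stack=$ P D f  input=f f d $  — match f
Stack after step 9: $ P D (top = D).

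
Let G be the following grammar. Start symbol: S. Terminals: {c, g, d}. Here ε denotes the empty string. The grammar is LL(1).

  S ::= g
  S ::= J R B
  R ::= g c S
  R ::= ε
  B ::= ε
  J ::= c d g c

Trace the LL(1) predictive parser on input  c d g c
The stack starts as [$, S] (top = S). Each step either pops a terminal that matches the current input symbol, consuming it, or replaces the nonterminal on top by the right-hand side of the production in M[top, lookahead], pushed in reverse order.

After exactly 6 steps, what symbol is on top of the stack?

R

step 1: stack=$ S  input=c d g c $  — expand S ::= J R B
step 2: stack=$ B R J  input=c d g c $  — expand J ::= c d g c
step 3: stack=$ B R c g d c  input=c d g c $  — match c
step 4: stack=$ B R c g d  input=d g c $  — match d
step 5: stack=$ B R c g  input=g c $  — match g
step 6: stack=$ B R c  input=c $  — match c
Stack after step 6: $ B R (top = R).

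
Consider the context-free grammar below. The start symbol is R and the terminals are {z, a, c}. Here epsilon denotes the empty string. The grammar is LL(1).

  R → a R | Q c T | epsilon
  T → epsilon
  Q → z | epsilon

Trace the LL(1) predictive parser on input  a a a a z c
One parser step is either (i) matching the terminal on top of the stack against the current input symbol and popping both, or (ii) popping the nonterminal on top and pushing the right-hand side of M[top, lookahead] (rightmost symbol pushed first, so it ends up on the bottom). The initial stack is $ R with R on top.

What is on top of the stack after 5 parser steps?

step 1: stack=$ R  input=a a a a z c $  — expand R → a R
step 2: stack=$ R a  input=a a a a z c $  — match a
step 3: stack=$ R  input=a a a z c $  — expand R → a R
step 4: stack=$ R a  input=a a a z c $  — match a
step 5: stack=$ R  input=a a z c $  — expand R → a R
Stack after step 5: $ R a (top = a).

a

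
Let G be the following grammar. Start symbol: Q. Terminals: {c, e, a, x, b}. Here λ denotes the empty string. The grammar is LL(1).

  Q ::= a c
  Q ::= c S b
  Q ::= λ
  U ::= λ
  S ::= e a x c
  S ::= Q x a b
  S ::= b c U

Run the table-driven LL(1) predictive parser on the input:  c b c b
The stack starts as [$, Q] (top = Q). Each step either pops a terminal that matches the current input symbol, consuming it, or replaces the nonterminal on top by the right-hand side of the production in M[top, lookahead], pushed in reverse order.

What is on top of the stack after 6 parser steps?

b

step 1: stack=$ Q  input=c b c b $  — expand Q ::= c S b
step 2: stack=$ b S c  input=c b c b $  — match c
step 3: stack=$ b S  input=b c b $  — expand S ::= b c U
step 4: stack=$ b U c b  input=b c b $  — match b
step 5: stack=$ b U c  input=c b $  — match c
step 6: stack=$ b U  input=b $  — expand U ::= λ
Stack after step 6: $ b (top = b).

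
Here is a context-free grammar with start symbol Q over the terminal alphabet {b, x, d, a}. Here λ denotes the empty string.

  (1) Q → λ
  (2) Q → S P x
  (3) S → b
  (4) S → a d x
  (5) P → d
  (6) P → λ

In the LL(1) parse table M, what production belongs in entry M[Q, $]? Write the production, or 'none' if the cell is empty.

FIRST(S) = {a, b}
FIRST(P) = {λ, d}
FIRST(Q) = {λ, a, b}  (via S P x)
FOLLOW(Q) includes $ since Q is the start symbol.
FOLLOW(Q): Q appears on no right-hand side. Thus FOLLOW(Q) = {$}.
For Q → λ: FIRST(λ) = {λ}, so it goes in M[Q, t] for t ∈ {}; since λ ∈ FIRST, also for every t ∈ FOLLOW(Q) = {$}.
For Q → S P x: FIRST(S P x) = {a, b}, so it goes in M[Q, t] for t ∈ {a, b}.

Q → λ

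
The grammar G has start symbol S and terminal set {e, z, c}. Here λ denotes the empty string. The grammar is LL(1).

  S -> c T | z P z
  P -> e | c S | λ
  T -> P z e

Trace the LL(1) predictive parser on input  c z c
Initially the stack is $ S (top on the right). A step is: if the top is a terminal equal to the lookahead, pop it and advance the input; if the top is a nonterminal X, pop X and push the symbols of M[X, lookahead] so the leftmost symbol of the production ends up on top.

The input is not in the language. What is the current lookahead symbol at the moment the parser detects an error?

step 1: stack=$ S  input=c z c $  — expand S -> c T
step 2: stack=$ T c  input=c z c $  — match c
step 3: stack=$ T  input=z c $  — expand T -> P z e
step 4: stack=$ e z P  input=z c $  — expand P -> λ
step 5: stack=$ e z  input=z c $  — match z
step 6: stack=$ e  input=c $  — error: top is terminal e but lookahead is c

c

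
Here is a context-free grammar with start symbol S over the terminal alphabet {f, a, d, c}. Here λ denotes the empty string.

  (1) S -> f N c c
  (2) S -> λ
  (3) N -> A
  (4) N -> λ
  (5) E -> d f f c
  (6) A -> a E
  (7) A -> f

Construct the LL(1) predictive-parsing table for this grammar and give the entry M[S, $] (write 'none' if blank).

S -> λ

FIRST(S) = {λ, f}
FIRST(E) = {d}
FIRST(A) = {a, f}
FIRST(N) = {λ, a, f}  (via A)
FOLLOW(S) includes $ since S is the start symbol.
FOLLOW(S): S appears on no right-hand side. Thus FOLLOW(S) = {$}.
For S -> f N c c: FIRST(f N c c) = {f}, so it goes in M[S, t] for t ∈ {f}.
For S -> λ: FIRST(λ) = {λ}, so it goes in M[S, t] for t ∈ {}; since λ ∈ FIRST, also for every t ∈ FOLLOW(S) = {$}.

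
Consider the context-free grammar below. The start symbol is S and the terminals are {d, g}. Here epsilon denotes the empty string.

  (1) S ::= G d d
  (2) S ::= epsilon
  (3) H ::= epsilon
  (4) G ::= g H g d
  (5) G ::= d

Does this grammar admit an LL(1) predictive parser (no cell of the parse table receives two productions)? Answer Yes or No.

FIRST(S) = {epsilon, d, g}
FIRST(H) = {epsilon}
FIRST(G) = {d, g}
FOLLOW(S) = {$}
FOLLOW(H) = {g}
FOLLOW(G) = {d}
Each cell of M receives at most one production.

Yes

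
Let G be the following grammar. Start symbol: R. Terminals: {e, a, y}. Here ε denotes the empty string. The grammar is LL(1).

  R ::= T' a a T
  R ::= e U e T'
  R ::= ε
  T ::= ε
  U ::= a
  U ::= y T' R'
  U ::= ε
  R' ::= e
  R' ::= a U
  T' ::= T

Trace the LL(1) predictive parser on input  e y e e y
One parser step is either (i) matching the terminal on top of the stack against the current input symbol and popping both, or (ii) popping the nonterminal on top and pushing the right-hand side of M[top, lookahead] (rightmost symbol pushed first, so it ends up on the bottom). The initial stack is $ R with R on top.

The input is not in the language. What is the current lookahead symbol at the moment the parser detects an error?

      Stack           Input        Action
   1  $ R             e y e e y $  expand R ::= e U e T'
   2  $ T' e U e      e y e e y $  match e
   3  $ T' e U        y e e y $    expand U ::= y T' R'
   4  $ T' e R' T' y  y e e y $    match y
   5  $ T' e R' T'    e e y $      expand T' ::= T
   6  $ T' e R' T     e e y $      expand T ::= ε
   7  $ T' e R'       e e y $      expand R' ::= e
   8  $ T' e e        e e y $      match e
   9  $ T' e          e y $        match e
  10  $ T'            y $          error: M[T', y] is empty

y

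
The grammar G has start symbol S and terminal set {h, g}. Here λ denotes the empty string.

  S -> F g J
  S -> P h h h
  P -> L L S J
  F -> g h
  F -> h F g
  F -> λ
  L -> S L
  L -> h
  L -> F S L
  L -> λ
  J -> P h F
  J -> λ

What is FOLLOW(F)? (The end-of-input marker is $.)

{$, g, h}

FIRST(F): from F->g h we get {g}; from F->h F g we get {h}; from F->λ we get {λ}. So FIRST(F) = {λ, g, h}.
FIRST(S): from S->F g J we get {g, h}; from S->P h h h we get {g, h}. So FIRST(S) = {g, h}.
FIRST(L): from L->S L we get {g, h}; from L->h we get {h}; from L->F S L we get {g, h}; from L->λ we get {λ}. So FIRST(L) = {λ, g, h}.
FIRST(P): from P->L L S J we get {g, h}. So FIRST(P) = {g, h}.
FIRST(J): from J->P h F we get {g, h}; from J->λ we get {λ}. So FIRST(J) = {λ, g, h}.
FOLLOW(S) includes $ since S is the start symbol.
FOLLOW(P): in S->P h h h, P is followed by h h h with FIRST {h}; in J->P h F, P is followed by h F with FIRST {h}. Thus FOLLOW(P) = {h}.
FOLLOW(L): in P->L L S J (occurrence 1), L is followed by L S J with FIRST {g, h}; in P->L L S J (occurrence 2), L is followed by S J with FIRST {g, h}; in L->S L, the suffix after L is empty (adds nothing new); in L->F S L, the suffix after L is empty (adds nothing new). Thus FOLLOW(L) = {g, h}.
FOLLOW(S): in P->L L S J, S is followed by J with FIRST {λ, g, h}; in P->L L S J, the suffix after S is nullable, so FOLLOW(S) ⊇ FOLLOW(P) = {h}; in L->S L, S is followed by L with FIRST {λ, g, h}; in L->S L, the suffix after S is nullable, so FOLLOW(S) ⊇ FOLLOW(L) = {g, h}; in L->F S L, S is followed by L with FIRST {λ, g, h}; in L->F S L, the suffix after S is nullable, so FOLLOW(S) ⊇ FOLLOW(L) = {g, h}. Thus FOLLOW(S) = {$, g, h}.
FOLLOW(J): in S->F g J, the suffix after J is empty, so FOLLOW(J) ⊇ FOLLOW(S) = {$, g, h}; in P->L L S J, the suffix after J is empty, so FOLLOW(J) ⊇ FOLLOW(P) = {h}. Thus FOLLOW(J) = {$, g, h}.
FOLLOW(F): in S->F g J, F is followed by g J with FIRST {g}; in F->h F g, F is followed by g with FIRST {g}; in L->F S L, F is followed by S L with FIRST {g, h}; in J->P h F, the suffix after F is empty, so FOLLOW(F) ⊇ FOLLOW(J) = {$, g, h}. Thus FOLLOW(F) = {$, g, h}.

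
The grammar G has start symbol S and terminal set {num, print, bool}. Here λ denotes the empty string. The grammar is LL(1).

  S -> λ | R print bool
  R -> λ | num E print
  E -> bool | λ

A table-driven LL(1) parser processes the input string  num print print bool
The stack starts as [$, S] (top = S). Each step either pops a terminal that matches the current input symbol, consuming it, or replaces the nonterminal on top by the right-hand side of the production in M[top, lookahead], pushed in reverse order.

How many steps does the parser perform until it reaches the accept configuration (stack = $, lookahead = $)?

     Stack                     Input                   Action
  1  $ S                       num print print bool $  expand S -> R print bool
  2  $ bool print R            num print print bool $  expand R -> num E print
  3  $ bool print print E num  num print print bool $  match num
  4  $ bool print print E      print print bool $      expand E -> λ
  5  $ bool print print        print print bool $      match print
  6  $ bool print              print bool $            match print
  7  $ bool                    bool $                  match bool
Accept reached after 7 steps.

7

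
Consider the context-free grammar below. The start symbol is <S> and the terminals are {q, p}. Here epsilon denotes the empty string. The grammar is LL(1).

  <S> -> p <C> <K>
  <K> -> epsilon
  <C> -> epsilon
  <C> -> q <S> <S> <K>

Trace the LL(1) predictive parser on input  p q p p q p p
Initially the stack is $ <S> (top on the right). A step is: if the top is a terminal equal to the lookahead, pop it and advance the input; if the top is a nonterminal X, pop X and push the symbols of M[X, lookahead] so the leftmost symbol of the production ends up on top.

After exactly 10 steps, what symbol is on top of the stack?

      Stack                    Input            Action
   1  $ <S>                    p q p p q p p $  expand <S> -> p <C> <K>
   2  $ <K> <C> p              p q p p q p p $  match p
   3  $ <K> <C>                q p p q p p $    expand <C> -> q <S> <S> <K>
   4  $ <K> <K> <S> <S> q      q p p q p p $    match q
   5  $ <K> <K> <S> <S>        p p q p p $      expand <S> -> p <C> <K>
   6  $ <K> <K> <S> <K> <C> p  p p q p p $      match p
   7  $ <K> <K> <S> <K> <C>    p q p p $        expand <C> -> epsilon
   8  $ <K> <K> <S> <K>        p q p p $        expand <K> -> epsilon
   9  $ <K> <K> <S>            p q p p $        expand <S> -> p <C> <K>
  10  $ <K> <K> <K> <C> p      p q p p $        match p
Stack after step 10: $ <K> <K> <K> <C> (top = <C>).

<C>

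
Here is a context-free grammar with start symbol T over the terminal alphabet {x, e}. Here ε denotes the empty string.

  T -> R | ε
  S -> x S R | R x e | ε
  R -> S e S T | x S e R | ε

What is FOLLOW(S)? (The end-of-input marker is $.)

{$, e, x}

FIRST(T) = {ε, e, x}  (via R)
FIRST(S) = {ε, e, x}  (via R x e)
FIRST(R) = {ε, e, x}  (via S e S T)
FOLLOW(T) includes $ since T is the start symbol.
FOLLOW(T): in R->S e S T, the suffix after T is empty, so FOLLOW(T) ⊇ FOLLOW(R) = {$, e, x}. Thus FOLLOW(T) = {$, e, x}.
FOLLOW(S): in S->x S R, S is followed by R with FIRST {ε, e, x}; in S->x S R, the suffix after S is nullable (adds nothing new); in R->S e S T (occurrence 1), S is followed by e S T with FIRST {e}; in R->S e S T (occurrence 2), S is followed by T with FIRST {ε, e, x}; in R->S e S T (occurrence 2), the suffix after S is nullable, so FOLLOW(S) ⊇ FOLLOW(R) = {$, e, x}; in R->x S e R, S is followed by e R with FIRST {e}. Thus FOLLOW(S) = {$, e, x}.
FOLLOW(R): in T->R, the suffix after R is empty, so FOLLOW(R) ⊇ FOLLOW(T) = {$, e, x}; in S->x S R, the suffix after R is empty, so FOLLOW(R) ⊇ FOLLOW(S) = {$, e, x}; in S->R x e, R is followed by x e with FIRST {x}; in R->x S e R, the suffix after R is empty (adds nothing new). Thus FOLLOW(R) = {$, e, x}.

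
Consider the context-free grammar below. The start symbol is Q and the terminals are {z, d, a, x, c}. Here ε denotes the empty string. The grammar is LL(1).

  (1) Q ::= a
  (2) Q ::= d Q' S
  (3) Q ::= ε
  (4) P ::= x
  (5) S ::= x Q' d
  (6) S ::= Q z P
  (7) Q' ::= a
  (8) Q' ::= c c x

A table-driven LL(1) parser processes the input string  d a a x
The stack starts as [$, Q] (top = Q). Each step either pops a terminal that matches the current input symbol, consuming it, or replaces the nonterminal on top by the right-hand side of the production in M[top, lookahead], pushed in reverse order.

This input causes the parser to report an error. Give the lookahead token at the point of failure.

x

step 1: stack=$ Q  input=d a a x $  — expand Q ::= d Q' S
step 2: stack=$ S Q' d  input=d a a x $  — match d
step 3: stack=$ S Q'  input=a a x $  — expand Q' ::= a
step 4: stack=$ S a  input=a a x $  — match a
step 5: stack=$ S  input=a x $  — expand S ::= Q z P
step 6: stack=$ P z Q  input=a x $  — expand Q ::= a
step 7: stack=$ P z a  input=a x $  — match a
step 8: stack=$ P z  input=x $  — error: top is terminal z but lookahead is x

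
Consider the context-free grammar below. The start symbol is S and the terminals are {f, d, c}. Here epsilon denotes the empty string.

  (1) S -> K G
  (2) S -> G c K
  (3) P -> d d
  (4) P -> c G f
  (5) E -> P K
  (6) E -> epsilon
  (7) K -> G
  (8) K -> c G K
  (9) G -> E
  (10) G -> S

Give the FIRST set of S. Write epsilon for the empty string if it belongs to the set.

FIRST(P) = {c, d}
FIRST(E) = {epsilon, c, d}  (via P K)
FIRST(S) = {epsilon, c, d}  (via K G, G c K)
FIRST(G) = {epsilon, c, d}  (via E, S)
FIRST(K) = {epsilon, c, d}  (via G)

{epsilon, c, d}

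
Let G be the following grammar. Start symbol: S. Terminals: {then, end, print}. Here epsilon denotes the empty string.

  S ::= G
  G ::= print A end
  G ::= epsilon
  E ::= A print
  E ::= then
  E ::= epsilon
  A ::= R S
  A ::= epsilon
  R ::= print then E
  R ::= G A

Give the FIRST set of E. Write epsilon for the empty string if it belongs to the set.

{epsilon, print, then}

FIRST(G): from G::=print A end we get {print}; from G::=epsilon we get {epsilon}. So FIRST(G) = {epsilon, print}.
FIRST(S): from S::=G we get {epsilon, print}. So FIRST(S) = {epsilon, print}.
FIRST(E): from E::=A print we get {print}; from E::=then we get {then}; from E::=epsilon we get {epsilon}. So FIRST(E) = {epsilon, print, then}.
FIRST(A): from A::=R S we get {epsilon, print}; from A::=epsilon we get {epsilon}. So FIRST(A) = {epsilon, print}.
FIRST(R): from R::=print then E we get {print}; from R::=G A we get {epsilon, print}. So FIRST(R) = {epsilon, print}.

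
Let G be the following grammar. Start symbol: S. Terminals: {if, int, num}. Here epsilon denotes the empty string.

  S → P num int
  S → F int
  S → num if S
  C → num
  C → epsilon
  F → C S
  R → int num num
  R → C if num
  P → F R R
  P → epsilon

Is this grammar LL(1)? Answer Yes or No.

No

FIRST(S) = {num}
FIRST(C) = {epsilon, num}
FIRST(F) = {num}
FIRST(R) = {if, int, num}
FIRST(P) = {epsilon, num}
FOLLOW(S) = {$, if, int, num}
FOLLOW(C) = {if, num}
FOLLOW(F) = {if, int, num}
FOLLOW(R) = {if, int, num}
FOLLOW(P) = {num}
Cell M[C, num] receives both C → num and C → epsilon — the grammar is not LL(1).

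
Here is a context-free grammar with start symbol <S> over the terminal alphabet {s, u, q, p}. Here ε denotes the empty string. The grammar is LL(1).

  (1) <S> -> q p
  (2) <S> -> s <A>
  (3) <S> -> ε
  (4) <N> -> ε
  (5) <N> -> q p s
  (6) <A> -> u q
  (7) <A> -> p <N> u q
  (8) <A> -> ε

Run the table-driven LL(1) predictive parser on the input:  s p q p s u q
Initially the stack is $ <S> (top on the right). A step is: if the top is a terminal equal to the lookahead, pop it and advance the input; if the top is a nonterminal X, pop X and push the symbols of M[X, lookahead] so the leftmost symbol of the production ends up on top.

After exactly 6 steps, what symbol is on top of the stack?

     Stack        Input            Action
  1  $ <S>        s p q p s u q $  expand <S> -> s <A>
  2  $ <A> s      s p q p s u q $  match s
  3  $ <A>        p q p s u q $    expand <A> -> p <N> u q
  4  $ q u <N> p  p q p s u q $    match p
  5  $ q u <N>    q p s u q $      expand <N> -> q p s
  6  $ q u s p q  q p s u q $      match q
Stack after step 6: $ q u s p (top = p).

p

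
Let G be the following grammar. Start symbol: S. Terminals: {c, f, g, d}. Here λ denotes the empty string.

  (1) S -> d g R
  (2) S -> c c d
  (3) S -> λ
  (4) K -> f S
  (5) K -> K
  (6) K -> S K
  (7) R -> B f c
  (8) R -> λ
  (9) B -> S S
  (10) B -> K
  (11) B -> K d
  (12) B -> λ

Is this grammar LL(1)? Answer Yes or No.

FIRST(S) = {λ, c, d}
FIRST(K) = {c, d, f}
FIRST(R) = {λ, c, d, f}
FIRST(B) = {λ, c, d, f}
FOLLOW(S) = {$, c, d, f}
FOLLOW(K) = {d, f}
FOLLOW(R) = {$, c, d, f}
FOLLOW(B) = {f}
Cell M[B, c] receives both B -> S S and B -> K and B -> K d — the grammar is not LL(1).

No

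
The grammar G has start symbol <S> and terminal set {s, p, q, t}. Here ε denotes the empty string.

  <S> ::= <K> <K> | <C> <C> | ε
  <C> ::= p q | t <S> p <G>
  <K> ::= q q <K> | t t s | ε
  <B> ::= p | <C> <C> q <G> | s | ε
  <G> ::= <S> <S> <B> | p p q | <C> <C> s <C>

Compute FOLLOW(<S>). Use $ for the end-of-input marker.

FIRST(<C>): from <C>::=p q we get {p}; from <C>::=t <S> p <G> we get {t}. So FIRST(<C>) = {p, t}.
FIRST(<K>): from <K>::=q q <K> we get {q}; from <K>::=t t s we get {t}; from <K>::=ε we get {ε}. So FIRST(<K>) = {ε, q, t}.
FIRST(<S>): from <S>::=<K> <K> we get {ε, q, t}; from <S>::=<C> <C> we get {p, t}; from <S>::=ε we get {ε}. So FIRST(<S>) = {ε, p, q, t}.
FIRST(<B>): from <B>::=p we get {p}; from <B>::=<C> <C> q <G> we get {p, t}; from <B>::=s we get {s}; from <B>::=ε we get {ε}. So FIRST(<B>) = {ε, p, s, t}.
FIRST(<G>): from <G>::=<S> <S> <B> we get {ε, p, q, s, t}; from <G>::=p p q we get {p}; from <G>::=<C> <C> s <C> we get {p, t}. So FIRST(<G>) = {ε, p, q, s, t}.
FOLLOW(<S>) includes $ since <S> is the start symbol.
FOLLOW(<S>): in <C>::=t <S> p <G>, <S> is followed by p <G> with FIRST {p}; in <G>::=<S> <S> <B> (occurrence 1), <S> is followed by <S> <B> with FIRST {ε, p, q, s, t}; in <G>::=<S> <S> <B> (occurrence 1), the suffix after <S> is nullable, so FOLLOW(<S>) ⊇ FOLLOW(<G>) = {$, p, q, s, t}; in <G>::=<S> <S> <B> (occurrence 2), <S> is followed by <B> with FIRST {ε, p, s, t}; in <G>::=<S> <S> <B> (occurrence 2), the suffix after <S> is nullable, so FOLLOW(<S>) ⊇ FOLLOW(<G>) = {$, p, q, s, t}. Thus FOLLOW(<S>) = {$, p, q, s, t}.
FOLLOW(<K>): in <S>::=<K> <K> (occurrence 1), <K> is followed by <K> with FIRST {ε, q, t}; in <S>::=<K> <K> (occurrence 1), the suffix after <K> is nullable, so FOLLOW(<K>) ⊇ FOLLOW(<S>) = {$, p, q, s, t}; in <S>::=<K> <K> (occurrence 2), the suffix after <K> is empty, so FOLLOW(<K>) ⊇ FOLLOW(<S>) = {$, p, q, s, t}; in <K>::=q q <K>, the suffix after <K> is empty (adds nothing new). Thus FOLLOW(<K>) = {$, p, q, s, t}.
FOLLOW(<C>): in <S>::=<C> <C> (occurrence 1), <C> is followed by <C> with FIRST {p, t}; in <S>::=<C> <C> (occurrence 2), the suffix after <C> is empty, so FOLLOW(<C>) ⊇ FOLLOW(<S>) = {$, p, q, s, t}; in <B>::=<C> <C> q <G> (occurrence 1), <C> is followed by <C> q <G> with FIRST {p, t}; in <B>::=<C> <C> q <G> (occurrence 2), <C> is followed by q <G> with FIRST {q}; in <G>::=<C> <C> s <C> (occurrence 1), <C> is followed by <C> s <C> with FIRST {p, t}; in <G>::=<C> <C> s <C> (occurrence 2), <C> is followed by s <C> with FIRST {s}; in <G>::=<C> <C> s <C> (occurrence 3), the suffix after <C> is empty, so FOLLOW(<C>) ⊇ FOLLOW(<G>) = {$, p, q, s, t}. Thus FOLLOW(<C>) = {$, p, q, s, t}.
FOLLOW(<B>): in <G>::=<S> <S> <B>, the suffix after <B> is empty, so FOLLOW(<B>) ⊇ FOLLOW(<G>) = {$, p, q, s, t}. Thus FOLLOW(<B>) = {$, p, q, s, t}.
FOLLOW(<G>): in <C>::=t <S> p <G>, the suffix after <G> is empty, so FOLLOW(<G>) ⊇ FOLLOW(<C>) = {$, p, q, s, t}; in <B>::=<C> <C> q <G>, the suffix after <G> is empty, so FOLLOW(<G>) ⊇ FOLLOW(<B>) = {$, p, q, s, t}. Thus FOLLOW(<G>) = {$, p, q, s, t}.

{$, p, q, s, t}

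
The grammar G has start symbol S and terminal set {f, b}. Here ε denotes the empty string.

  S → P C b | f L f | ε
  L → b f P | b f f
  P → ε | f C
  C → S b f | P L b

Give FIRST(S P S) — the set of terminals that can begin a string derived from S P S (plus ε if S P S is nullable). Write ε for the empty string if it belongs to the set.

FIRST(L) = {b}
FIRST(P) = {ε, f}
FIRST(S) = {ε, b, f}  (via P C b)
FIRST(C) = {b, f}  (via S b f, P L b)
FIRST(S P S): take FIRST of each symbol in turn, carrying on past any symbol whose FIRST contains ε; result {ε, b, f}.

{ε, b, f}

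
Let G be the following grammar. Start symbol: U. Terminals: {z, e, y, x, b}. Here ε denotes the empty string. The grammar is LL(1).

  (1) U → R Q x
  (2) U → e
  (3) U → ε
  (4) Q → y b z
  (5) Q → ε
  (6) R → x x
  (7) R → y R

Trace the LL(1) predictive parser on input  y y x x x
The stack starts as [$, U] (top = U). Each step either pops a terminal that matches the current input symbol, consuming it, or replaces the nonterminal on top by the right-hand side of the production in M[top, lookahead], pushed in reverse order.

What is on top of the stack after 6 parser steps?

x

     Stack      Input        Action
  1  $ U        y y x x x $  expand U → R Q x
  2  $ x Q R    y y x x x $  expand R → y R
  3  $ x Q R y  y y x x x $  match y
  4  $ x Q R    y x x x $    expand R → y R
  5  $ x Q R y  y x x x $    match y
  6  $ x Q R    x x x $      expand R → x x
Stack after step 6: $ x Q x x (top = x).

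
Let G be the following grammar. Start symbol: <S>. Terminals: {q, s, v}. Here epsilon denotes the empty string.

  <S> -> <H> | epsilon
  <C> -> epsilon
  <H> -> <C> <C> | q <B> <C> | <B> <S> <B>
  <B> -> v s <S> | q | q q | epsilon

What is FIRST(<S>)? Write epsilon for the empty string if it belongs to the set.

{epsilon, q, v}

FIRST(<C>): from <C>->epsilon we get {epsilon}. So FIRST(<C>) = {epsilon}.
FIRST(<B>): from <B>->v s <S> we get {v}; from <B>->q we get {q}; from <B>->q q we get {q}; from <B>->epsilon we get {epsilon}. So FIRST(<B>) = {epsilon, q, v}.
FIRST(<S>): from <S>-><H> we get {epsilon, q, v}; from <S>->epsilon we get {epsilon}. So FIRST(<S>) = {epsilon, q, v}.
FIRST(<H>): from <H>-><C> <C> we get {epsilon}; from <H>->q <B> <C> we get {q}; from <H>-><B> <S> <B> we get {epsilon, q, v}. So FIRST(<H>) = {epsilon, q, v}.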